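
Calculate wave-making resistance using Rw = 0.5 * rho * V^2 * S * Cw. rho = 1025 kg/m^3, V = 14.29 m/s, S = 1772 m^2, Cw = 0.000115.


Formula: Rw = 0.5 * rho * V^2 * S * Cw
Step 1 — V^2 = 14.29^2 = 204.2041
Step 2 — 0.5 * rho * V^2 = 0.5 * 1025 * 204.2041 = 104654.60125
Step 3 — Rw = 104654.60125 * 1772 * 0.000115 ≈ 21327 N (5 s.f.)

21327 N


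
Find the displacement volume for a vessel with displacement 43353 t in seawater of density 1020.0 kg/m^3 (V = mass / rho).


Formula: V = mass / rho
Step 1 — convert tonnes to kg: 43353 t * 1000 = 43353000 kg
Step 2 — V = 43353000 / 1020.0 ≈ 42503 m^3 (5 s.f.)

42503 m^3


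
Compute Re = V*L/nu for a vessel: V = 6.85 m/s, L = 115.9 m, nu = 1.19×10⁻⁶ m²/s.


Formula: Re = V * L / nu
Step 1 — V * L = 6.85 * 115.9 = 793.915 m^2/s
Step 2 — Re = 793.915 / 1.19e-6 = 6.67e+08

6.67e+08


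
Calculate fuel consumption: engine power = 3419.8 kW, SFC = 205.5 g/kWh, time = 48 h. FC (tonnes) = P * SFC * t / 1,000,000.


Formula: FC (tonnes) = P * SFC * t / 1,000,000
Step 1 — P * SFC * t = 3419.8 * 205.5 * 48 = 33732907.2 g
Step 2 — FC (tonnes) = 33732907.2 / 1,000,000 ≈ 33.733 tonnes (5 s.f.)

33.733 tonnes


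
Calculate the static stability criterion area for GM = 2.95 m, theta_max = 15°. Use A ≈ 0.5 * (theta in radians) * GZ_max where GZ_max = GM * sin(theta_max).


Formula: GZ_max = GM * sin(theta); Area = 0.5 * theta_rad * GZ_max
Step 1 — GZ_max = 2.95 * sin(15°) = 2.95 * 0.258819 = 0.763516 m
Step 2 — theta_rad = 15 * pi/180 = 0.261799 rad
Step 3 — Area = 0.5 * 0.261799 * 0.763516 ≈ 0.099944 m·rad (5 s.f.)

0.099944 m·rad


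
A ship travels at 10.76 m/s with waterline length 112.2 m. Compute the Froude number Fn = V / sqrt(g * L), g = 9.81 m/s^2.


Formula: Fn = V / sqrt(g * L)
Step 1 — g * L = 9.81 * 112.2 = 1100.682
Step 2 — sqrt(g * L) = sqrt(1100.682) = 33.176528
Step 3 — Fn = 10.76 / 33.176528 ≈ 0.32433 (5 s.f.)

0.32433


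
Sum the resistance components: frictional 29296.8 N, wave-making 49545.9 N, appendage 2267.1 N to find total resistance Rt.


Formula: Rt = Rf + Rw + Ra
Substituting: Rt = 29296.8 + 49545.9 + 2267.1
Result: Rt = 81109.8 N

81109.8 N


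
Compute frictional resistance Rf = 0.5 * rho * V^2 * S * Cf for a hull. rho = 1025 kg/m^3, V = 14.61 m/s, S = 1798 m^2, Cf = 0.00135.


Formula: Rf = 0.5 * rho * V^2 * S * Cf
Step 1 — V^2 = 14.61^2 = 213.4521
Step 2 — 0.5 * rho * V^2 = 0.5 * 1025 * 213.4521 = 109394.20125
Step 3 — Rf = 109394.20125 * 1798 * 0.00135 ≈ 265530 N (5 s.f.)

265530 N


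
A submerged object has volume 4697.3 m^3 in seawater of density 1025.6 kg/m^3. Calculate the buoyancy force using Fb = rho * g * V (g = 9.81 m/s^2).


Formula: Fb = rho * g * V
Substituting: Fb = 1025.6 * 9.81 * 4697.3
Intermediate: 1025.6 * 9.81 = 10061.136
Result: Fb = 10061.136 * 4697.3 ≈ 47260000 N (5 s.f.)

47260000 N


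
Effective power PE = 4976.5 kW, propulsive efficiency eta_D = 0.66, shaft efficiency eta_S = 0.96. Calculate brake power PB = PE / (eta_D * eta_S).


Formula: PB = PE / (eta_D * eta_S)
Step 1 — combined efficiency = eta_D * eta_S = 0.66 * 0.96 = 0.6336
Step 2 — PB = 4976.5 / 0.6336 ≈ 7854.3 kW (5 s.f.)

7854.3 kW


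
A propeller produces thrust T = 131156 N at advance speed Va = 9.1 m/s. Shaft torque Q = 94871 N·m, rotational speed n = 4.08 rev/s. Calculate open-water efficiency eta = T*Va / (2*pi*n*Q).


Formula: eta = T * Va / (2 * pi * n * Q)
Step 1 — numerator = T * Va = 131156 * 9.1 = 1193519.6
Step 2 — 2 * pi * n = 2 * pi * 4.08 = 25.635396
Step 3 — denominator = 25.635396 * 94871 = 2432055.65
Step 4 — eta = 1193519.6 / 2432055.65 ≈ 0.49075 (5 s.f.)

0.49075


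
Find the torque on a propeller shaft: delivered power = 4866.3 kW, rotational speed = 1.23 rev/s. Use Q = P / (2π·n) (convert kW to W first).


Formula: Q = P_W / (2 * pi * n)
Step 1 — P_W = 4866.3 kW * 1000 = 4866300.0 W
Step 2 — 2 * pi * n = 2 * pi * 1.23 = 7.728318
Step 3 — Q = 4866300.0 / 7.728318 ≈ 629670 N·m (5 s.f.)

629670 N·m


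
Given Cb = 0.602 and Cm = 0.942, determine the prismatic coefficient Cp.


Formula: Cp = Cb / Cm
Substituting: Cp = 0.602 / 0.942
Result: Cp ≈ 0.63907 (5 s.f.)

0.63907


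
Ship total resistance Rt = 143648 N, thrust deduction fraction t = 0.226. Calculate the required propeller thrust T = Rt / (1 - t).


Formula: T = Rt / (1 - t)
Step 1 — (1 - t) = 1 - 0.226 = 0.774
Step 2 — T = 143648 / 0.774 ≈ 185590 N (5 s.f.)

185590 N


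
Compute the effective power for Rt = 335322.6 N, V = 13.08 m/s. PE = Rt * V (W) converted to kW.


Formula: PE = Rt * V / 1000 (kW)
Step 1 — PE (W) = 335322.6 * 13.08 = 4386019.608 W
Step 2 — PE (kW) = 4386019.608 / 1000 ≈ 4386.0 kW (5 s.f.)

4386.0 kW


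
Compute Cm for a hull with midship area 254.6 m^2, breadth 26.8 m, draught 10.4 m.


Formula: Cm = Am / (B * T)
Step 1 — B * T = 26.8 * 10.4 = 278.72 m^2
Step 2 — Cm = 254.6 / 278.72 ≈ 0.91346 (5 s.f.)

0.91346


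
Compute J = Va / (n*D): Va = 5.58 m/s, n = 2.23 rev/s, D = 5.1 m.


Formula: J = Va / (n * D)
Step 1 — n * D = 2.23 * 5.1 = 11.373
Step 2 — J = 5.58 / 11.373 ≈ 0.49064 (5 s.f.)

0.49064


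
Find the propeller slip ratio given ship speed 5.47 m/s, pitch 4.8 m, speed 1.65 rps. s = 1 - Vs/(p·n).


Formula: s = 1 - Vs / (p * n)
Step 1 — p * n = 4.8 * 1.65 = 7.92
Step 2 — Vs / (p*n) = 5.47 / 7.92 = 0.690657 (6 d.p.)
Step 3 — s = 1 - 0.690657 = 0.309343

0.309343


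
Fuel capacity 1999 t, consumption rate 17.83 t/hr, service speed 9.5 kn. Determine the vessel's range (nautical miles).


Formula: endurance = fuel / rate; range = endurance * speed
Step 1 — endurance = 1999 / 17.83 = 112.1144 hours
Step 2 — range = 112.1144 * 9.5 ≈ 1065.1 nautical miles (5 s.f.)

1065.1 NM


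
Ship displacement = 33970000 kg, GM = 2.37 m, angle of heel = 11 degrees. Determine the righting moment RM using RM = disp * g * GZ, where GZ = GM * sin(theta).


Formula: GZ = GM * sin(theta); RM = disp * g * GZ
Step 1 — GZ = 2.37 * sin(11°) = 2.37 * 0.190809 = 0.452217 m
Step 2 — RM = 33970000 * 9.81 * 0.452217 ≈ 150700000 N·m (5 s.f.)

150700000 N·m


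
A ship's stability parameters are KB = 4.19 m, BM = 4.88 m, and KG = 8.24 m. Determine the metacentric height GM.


Formula: GM = KB + BM - KG
Step 1 — KM = KB + BM = 4.19 + 4.88 = 9.07 m
Step 2 — GM = KM - KG = 9.07 - 8.24 = 0.83 m

0.83 m


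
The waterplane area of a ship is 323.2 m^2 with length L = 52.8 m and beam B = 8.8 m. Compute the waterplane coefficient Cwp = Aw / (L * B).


Formula: Cwp = Aw / (L * B)
Step 1 — L * B = 52.8 * 8.8 = 464.64 m^2
Step 2 — Cwp = 323.2 / 464.64 ≈ 0.69559 (5 s.f.)

0.69559


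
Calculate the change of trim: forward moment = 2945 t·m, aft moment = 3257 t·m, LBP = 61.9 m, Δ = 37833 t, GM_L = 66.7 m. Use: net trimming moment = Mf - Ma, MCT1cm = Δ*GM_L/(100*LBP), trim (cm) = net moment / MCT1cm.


Formula: net trimming moment = Mf - Ma; MCT1cm = Δ*GM_L/(100*LBP); trim = net moment / MCT1cm
Step 1 — net trimming moment = 2945 - 3257 = -312 t·m
Step 2 — MCT1cm = 37833 * 66.7 / (100 * 61.9) = 407.6674 t·m/cm
Step 3 — trim = -312 / 407.6674 ≈ -0.76533 cm (5 s.f.)

-0.76533 cm


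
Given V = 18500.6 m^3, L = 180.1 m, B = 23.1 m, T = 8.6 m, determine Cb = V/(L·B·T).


Formula: Cb = V / (L * B * T)
Step 1 — L * B * T = 180.1 * 23.1 * 8.6 = 35778.666 m^3
Step 2 — Cb = 18500.6 / 35778.666 ≈ 0.51708 (5 s.f.)

0.51708


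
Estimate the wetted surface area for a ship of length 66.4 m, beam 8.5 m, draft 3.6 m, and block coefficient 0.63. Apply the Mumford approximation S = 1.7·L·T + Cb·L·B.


Formula: S = 1.7*L*T + V/T with V = Cb*L*B*T, i.e. S = L * (1.7*T + Cb*B)
Step 1 — 1.7*T = 1.7 * 3.6 = 6.12 m
Step 2 — Cb*B = 0.63 * 8.5 = 5.355 m
Step 3 — 1.7*T + Cb*B = 6.12 + 5.355 = 11.475 m
Step 4 — S = 66.4 * 11.475 ≈ 761.94 m^2 (5 s.f.)

761.94 m^2


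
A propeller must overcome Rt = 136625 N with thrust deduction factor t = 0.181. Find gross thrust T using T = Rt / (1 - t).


Formula: T = Rt / (1 - t)
Step 1 — (1 - t) = 1 - 0.181 = 0.819
Step 2 — T = 136625 / 0.819 ≈ 166820 N (5 s.f.)

166820 N


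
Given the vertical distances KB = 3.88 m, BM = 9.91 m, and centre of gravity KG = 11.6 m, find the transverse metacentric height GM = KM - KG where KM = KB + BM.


Formula: GM = KB + BM - KG
Step 1 — KM = KB + BM = 3.88 + 9.91 = 13.79 m
Step 2 — GM = KM - KG = 13.79 - 11.6 = 2.19 m

2.19 m


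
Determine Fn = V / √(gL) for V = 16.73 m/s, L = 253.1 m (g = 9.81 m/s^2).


Formula: Fn = V / sqrt(g * L)
Step 1 — g * L = 9.81 * 253.1 = 2482.911
Step 2 — sqrt(g * L) = sqrt(2482.911) = 49.828817
Step 3 — Fn = 16.73 / 49.828817 ≈ 0.33575 (5 s.f.)

0.33575


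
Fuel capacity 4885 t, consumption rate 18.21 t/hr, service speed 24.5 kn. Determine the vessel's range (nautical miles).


Formula: endurance = fuel / rate; range = endurance * speed
Step 1 — endurance = 4885 / 18.21 = 268.2592 hours
Step 2 — range = 268.2592 * 24.5 ≈ 6572.4 nautical miles (5 s.f.)

6572.4 NM


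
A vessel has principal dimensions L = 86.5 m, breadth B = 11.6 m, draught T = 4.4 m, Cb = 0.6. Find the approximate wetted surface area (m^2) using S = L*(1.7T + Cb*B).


Formula: S = 1.7*L*T + V/T with V = Cb*L*B*T, i.e. S = L * (1.7*T + Cb*B)
Step 1 — 1.7*T = 1.7 * 4.4 = 7.48 m
Step 2 — Cb*B = 0.6 * 11.6 = 6.96 m
Step 3 — 1.7*T + Cb*B = 7.48 + 6.96 = 14.44 m
Step 4 — S = 86.5 * 14.44 ≈ 1249.1 m^2 (5 s.f.)

1249.1 m^2


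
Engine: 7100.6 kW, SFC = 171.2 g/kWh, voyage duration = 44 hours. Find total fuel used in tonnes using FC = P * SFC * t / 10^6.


Formula: FC (tonnes) = P * SFC * t / 1,000,000
Step 1 — P * SFC * t = 7100.6 * 171.2 * 44 = 53487399.68 g
Step 2 — FC (tonnes) = 53487399.68 / 1,000,000 ≈ 53.487 tonnes (5 s.f.)

53.487 tonnes


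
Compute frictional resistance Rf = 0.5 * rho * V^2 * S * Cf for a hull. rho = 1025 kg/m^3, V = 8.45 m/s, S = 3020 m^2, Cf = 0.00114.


Formula: Rf = 0.5 * rho * V^2 * S * Cf
Step 1 — V^2 = 8.45^2 = 71.4025
Step 2 — 0.5 * rho * V^2 = 0.5 * 1025 * 71.4025 = 36593.78125
Step 3 — Rf = 36593.78125 * 3020 * 0.00114 ≈ 125990 N (5 s.f.)

125990 N


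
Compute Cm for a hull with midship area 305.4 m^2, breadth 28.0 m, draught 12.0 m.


Formula: Cm = Am / (B * T)
Step 1 — B * T = 28.0 * 12.0 = 336.0 m^2
Step 2 — Cm = 305.4 / 336.0 ≈ 0.90893 (5 s.f.)

0.90893


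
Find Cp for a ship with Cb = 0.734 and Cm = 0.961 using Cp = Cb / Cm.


Formula: Cp = Cb / Cm
Substituting: Cp = 0.734 / 0.961
Result: Cp ≈ 0.76379 (5 s.f.)

0.76379


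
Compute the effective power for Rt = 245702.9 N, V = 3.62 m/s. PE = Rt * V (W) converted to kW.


Formula: PE = Rt * V / 1000 (kW)
Step 1 — PE (W) = 245702.9 * 3.62 = 889444.498 W
Step 2 — PE (kW) = 889444.498 / 1000 ≈ 889.44 kW (5 s.f.)

889.44 kW


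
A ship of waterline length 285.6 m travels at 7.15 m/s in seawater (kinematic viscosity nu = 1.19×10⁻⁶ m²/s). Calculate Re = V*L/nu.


Formula: Re = V * L / nu
Step 1 — V * L = 7.15 * 285.6 = 2042.04 m^2/s
Step 2 — Re = 2042.04 / 1.19e-6 = 1.72e+09

1.72e+09


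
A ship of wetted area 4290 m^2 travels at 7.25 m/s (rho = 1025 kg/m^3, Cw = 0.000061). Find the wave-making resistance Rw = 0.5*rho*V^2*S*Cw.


Formula: Rw = 0.5 * rho * V^2 * S * Cw
Step 1 — V^2 = 7.25^2 = 52.5625
Step 2 — 0.5 * rho * V^2 = 0.5 * 1025 * 52.5625 = 26938.28125
Step 3 — Rw = 26938.28125 * 4290 * 0.000061 ≈ 7049.5 N (5 s.f.)

7049.5 N


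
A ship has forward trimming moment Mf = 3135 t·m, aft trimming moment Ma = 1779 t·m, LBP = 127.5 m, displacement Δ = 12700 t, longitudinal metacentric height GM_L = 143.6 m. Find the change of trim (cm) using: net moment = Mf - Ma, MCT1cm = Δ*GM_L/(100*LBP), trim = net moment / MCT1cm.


Formula: net trimming moment = Mf - Ma; MCT1cm = Δ*GM_L/(100*LBP); trim = net moment / MCT1cm
Step 1 — net trimming moment = 3135 - 1779 = 1356 t·m
Step 2 — MCT1cm = 12700 * 143.6 / (100 * 127.5) = 143.0369 t·m/cm
Step 3 — trim = 1356 / 143.0369 ≈ 9.4801 cm (5 s.f.)

9.4801 cm


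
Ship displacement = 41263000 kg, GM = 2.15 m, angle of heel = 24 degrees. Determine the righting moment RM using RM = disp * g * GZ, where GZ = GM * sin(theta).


Formula: GZ = GM * sin(theta); RM = disp * g * GZ
Step 1 — GZ = 2.15 * sin(24°) = 2.15 * 0.406737 = 0.874485 m
Step 2 — RM = 41263000 * 9.81 * 0.874485 ≈ 353980000 N·m (5 s.f.)

353980000 N·m


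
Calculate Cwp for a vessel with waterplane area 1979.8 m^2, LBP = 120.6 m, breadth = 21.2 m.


Formula: Cwp = Aw / (L * B)
Step 1 — L * B = 120.6 * 21.2 = 2556.72 m^2
Step 2 — Cwp = 1979.8 / 2556.72 ≈ 0.77435 (5 s.f.)

0.77435


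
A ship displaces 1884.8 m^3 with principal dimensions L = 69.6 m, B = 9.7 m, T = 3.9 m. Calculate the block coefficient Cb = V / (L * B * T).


Formula: Cb = V / (L * B * T)
Step 1 — L * B * T = 69.6 * 9.7 * 3.9 = 2632.968 m^3
Step 2 — Cb = 1884.8 / 2632.968 ≈ 0.71585 (5 s.f.)

0.71585


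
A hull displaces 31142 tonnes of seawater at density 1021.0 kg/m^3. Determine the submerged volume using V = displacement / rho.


Formula: V = mass / rho
Step 1 — convert tonnes to kg: 31142 t * 1000 = 31142000 kg
Step 2 — V = 31142000 / 1021.0 ≈ 30501 m^3 (5 s.f.)

30501 m^3


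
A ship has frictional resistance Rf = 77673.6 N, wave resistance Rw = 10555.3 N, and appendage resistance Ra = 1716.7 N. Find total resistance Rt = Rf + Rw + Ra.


Formula: Rt = Rf + Rw + Ra
Substituting: Rt = 77673.6 + 10555.3 + 1716.7
Result: Rt = 89945.6 N

89945.6 N


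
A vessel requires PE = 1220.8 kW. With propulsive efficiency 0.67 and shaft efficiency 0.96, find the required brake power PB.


Formula: PB = PE / (eta_D * eta_S)
Step 1 — combined efficiency = eta_D * eta_S = 0.67 * 0.96 = 0.6432
Step 2 — PB = 1220.8 / 0.6432 ≈ 1898.0 kW (5 s.f.)

1898.0 kW


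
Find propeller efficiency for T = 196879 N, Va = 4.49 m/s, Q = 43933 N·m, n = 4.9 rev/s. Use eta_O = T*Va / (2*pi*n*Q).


Formula: eta = T * Va / (2 * pi * n * Q)
Step 1 — numerator = T * Va = 196879 * 4.49 = 883986.71
Step 2 — 2 * pi * n = 2 * pi * 4.9 = 30.787608
Step 3 — denominator = 30.787608 * 43933 = 1352591.98
Step 4 — eta = 883986.71 / 1352591.98 ≈ 0.65355 (5 s.f.)

0.65355


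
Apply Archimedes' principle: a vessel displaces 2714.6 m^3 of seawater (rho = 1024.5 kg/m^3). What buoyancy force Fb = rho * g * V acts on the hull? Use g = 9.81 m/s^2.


Formula: Fb = rho * g * V
Substituting: Fb = 1024.5 * 9.81 * 2714.6
Intermediate: 1024.5 * 9.81 = 10050.345
Result: Fb = 10050.345 * 2714.6 ≈ 27283000 N (5 s.f.)

27283000 N


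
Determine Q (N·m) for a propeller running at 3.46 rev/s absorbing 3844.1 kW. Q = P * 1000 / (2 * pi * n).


Formula: Q = P_W / (2 * pi * n)
Step 1 — P_W = 3844.1 kW * 1000 = 3844100.0 W
Step 2 — 2 * pi * n = 2 * pi * 3.46 = 21.739821
Step 3 — Q = 3844100.0 / 21.739821 ≈ 176820 N·m (5 s.f.)

176820 N·m


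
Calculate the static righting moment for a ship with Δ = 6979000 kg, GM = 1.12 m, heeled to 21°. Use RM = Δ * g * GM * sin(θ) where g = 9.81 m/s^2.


Formula: GZ = GM * sin(theta); RM = disp * g * GZ
Step 1 — GZ = 1.12 * sin(21°) = 1.12 * 0.358368 = 0.401372 m
Step 2 — RM = 6979000 * 9.81 * 0.401372 ≈ 27480000 N·m (5 s.f.)

27480000 N·m


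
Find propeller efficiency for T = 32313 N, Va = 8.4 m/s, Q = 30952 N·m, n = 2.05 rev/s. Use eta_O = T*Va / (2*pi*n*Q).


Formula: eta = T * Va / (2 * pi * n * Q)
Step 1 — numerator = T * Va = 32313 * 8.4 = 271429.2
Step 2 — 2 * pi * n = 2 * pi * 2.05 = 12.88053
Step 3 — denominator = 12.88053 * 30952 = 398678.16
Step 4 — eta = 271429.2 / 398678.16 ≈ 0.68082 (5 s.f.)

0.68082


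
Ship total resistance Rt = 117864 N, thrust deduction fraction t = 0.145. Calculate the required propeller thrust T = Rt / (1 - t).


Formula: T = Rt / (1 - t)
Step 1 — (1 - t) = 1 - 0.145 = 0.855
Step 2 — T = 117864 / 0.855 ≈ 137850 N (5 s.f.)

137850 N


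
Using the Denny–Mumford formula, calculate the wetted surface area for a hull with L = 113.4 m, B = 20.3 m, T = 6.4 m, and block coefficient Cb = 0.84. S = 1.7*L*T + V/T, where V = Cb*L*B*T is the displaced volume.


Formula: S = 1.7*L*T + V/T with V = Cb*L*B*T, i.e. S = L * (1.7*T + Cb*B)
Step 1 — 1.7*T = 1.7 * 6.4 = 10.88 m
Step 2 — Cb*B = 0.84 * 20.3 = 17.052 m
Step 3 — 1.7*T + Cb*B = 10.88 + 17.052 = 27.932 m
Step 4 — S = 113.4 * 27.932 ≈ 3167.5 m^2 (5 s.f.)

3167.5 m^2


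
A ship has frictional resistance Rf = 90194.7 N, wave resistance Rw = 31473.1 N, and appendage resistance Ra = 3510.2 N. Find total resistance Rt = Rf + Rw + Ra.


Formula: Rt = Rf + Rw + Ra
Substituting: Rt = 90194.7 + 31473.1 + 3510.2
Result: Rt = 125178.0 N

125178.0 N


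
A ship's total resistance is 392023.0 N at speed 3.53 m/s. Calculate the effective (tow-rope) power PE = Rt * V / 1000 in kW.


Formula: PE = Rt * V / 1000 (kW)
Step 1 — PE (W) = 392023.0 * 3.53 = 1383841.19 W
Step 2 — PE (kW) = 1383841.19 / 1000 ≈ 1383.8 kW (5 s.f.)

1383.8 kW


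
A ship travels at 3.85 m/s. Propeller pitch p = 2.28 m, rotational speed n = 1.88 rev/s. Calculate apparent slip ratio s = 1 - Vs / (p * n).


Formula: s = 1 - Vs / (p * n)
Step 1 — p * n = 2.28 * 1.88 = 4.2864
Step 2 — Vs / (p*n) = 3.85 / 4.2864 = 0.89819 (6 d.p.)
Step 3 — s = 1 - 0.89819 = 0.10181

0.10181


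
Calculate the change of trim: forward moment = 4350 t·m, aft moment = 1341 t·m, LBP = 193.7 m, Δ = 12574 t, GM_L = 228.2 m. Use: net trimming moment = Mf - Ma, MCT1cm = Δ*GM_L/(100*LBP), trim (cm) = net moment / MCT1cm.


Formula: net trimming moment = Mf - Ma; MCT1cm = Δ*GM_L/(100*LBP); trim = net moment / MCT1cm
Step 1 — net trimming moment = 4350 - 1341 = 3009 t·m
Step 2 — MCT1cm = 12574 * 228.2 / (100 * 193.7) = 148.1356 t·m/cm
Step 3 — trim = 3009 / 148.1356 ≈ 20.312 cm (5 s.f.)

20.312 cm


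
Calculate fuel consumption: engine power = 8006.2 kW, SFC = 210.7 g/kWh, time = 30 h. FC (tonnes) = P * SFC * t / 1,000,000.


Formula: FC (tonnes) = P * SFC * t / 1,000,000
Step 1 — P * SFC * t = 8006.2 * 210.7 * 30 = 50607190.2 g
Step 2 — FC (tonnes) = 50607190.2 / 1,000,000 ≈ 50.607 tonnes (5 s.f.)

50.607 tonnes


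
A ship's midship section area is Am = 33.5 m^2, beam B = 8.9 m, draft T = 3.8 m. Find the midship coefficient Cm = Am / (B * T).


Formula: Cm = Am / (B * T)
Step 1 — B * T = 8.9 * 3.8 = 33.82 m^2
Step 2 — Cm = 33.5 / 33.82 ≈ 0.99054 (5 s.f.)

0.99054


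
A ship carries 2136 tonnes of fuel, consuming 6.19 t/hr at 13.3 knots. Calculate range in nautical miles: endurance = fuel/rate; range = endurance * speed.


Formula: endurance = fuel / rate; range = endurance * speed
Step 1 — endurance = 2136 / 6.19 = 345.0727 hours
Step 2 — range = 345.0727 * 13.3 ≈ 4589.5 nautical miles (5 s.f.)

4589.5 NM


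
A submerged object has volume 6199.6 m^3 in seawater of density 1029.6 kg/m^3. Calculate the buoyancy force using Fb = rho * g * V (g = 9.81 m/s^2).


Formula: Fb = rho * g * V
Substituting: Fb = 1029.6 * 9.81 * 6199.6
Intermediate: 1029.6 * 9.81 = 10100.376
Result: Fb = 10100.376 * 6199.6 ≈ 62618000 N (5 s.f.)

62618000 N


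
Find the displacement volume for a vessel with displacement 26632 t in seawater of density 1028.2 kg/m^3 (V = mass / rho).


Formula: V = mass / rho
Step 1 — convert tonnes to kg: 26632 t * 1000 = 26632000 kg
Step 2 — V = 26632000 / 1028.2 ≈ 25902 m^3 (5 s.f.)

25902 m^3


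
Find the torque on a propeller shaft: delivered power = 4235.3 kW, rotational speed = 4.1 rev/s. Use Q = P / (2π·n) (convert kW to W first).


Formula: Q = P_W / (2 * pi * n)
Step 1 — P_W = 4235.3 kW * 1000 = 4235300.0 W
Step 2 — 2 * pi * n = 2 * pi * 4.1 = 25.76106
Step 3 — Q = 4235300.0 / 25.76106 ≈ 164410 N·m (5 s.f.)

164410 N·m


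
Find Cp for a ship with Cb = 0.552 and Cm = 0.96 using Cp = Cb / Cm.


Formula: Cp = Cb / Cm
Substituting: Cp = 0.552 / 0.96
Result: Cp ≈ 0.57500 (5 s.f.)

0.57500


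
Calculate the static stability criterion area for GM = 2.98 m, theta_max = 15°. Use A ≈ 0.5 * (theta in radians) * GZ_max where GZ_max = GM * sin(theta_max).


Formula: GZ_max = GM * sin(theta); Area = 0.5 * theta_rad * GZ_max
Step 1 — GZ_max = 2.98 * sin(15°) = 2.98 * 0.258819 = 0.771281 m
Step 2 — theta_rad = 15 * pi/180 = 0.261799 rad
Step 3 — Area = 0.5 * 0.261799 * 0.771281 ≈ 0.10096 m·rad (5 s.f.)

0.10096 m·rad


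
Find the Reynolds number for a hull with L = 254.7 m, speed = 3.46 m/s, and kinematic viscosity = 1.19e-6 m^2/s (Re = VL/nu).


Formula: Re = V * L / nu
Step 1 — V * L = 3.46 * 254.7 = 881.262 m^2/s
Step 2 — Re = 881.262 / 1.19e-6 = 7.41e+08

7.41e+08


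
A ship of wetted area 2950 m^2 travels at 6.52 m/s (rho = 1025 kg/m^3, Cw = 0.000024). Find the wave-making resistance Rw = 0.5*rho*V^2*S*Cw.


Formula: Rw = 0.5 * rho * V^2 * S * Cw
Step 1 — V^2 = 6.52^2 = 42.5104
Step 2 — 0.5 * rho * V^2 = 0.5 * 1025 * 42.5104 = 21786.58
Step 3 — Rw = 21786.58 * 2950 * 0.000024 ≈ 1542.5 N (5 s.f.)

1542.5 N


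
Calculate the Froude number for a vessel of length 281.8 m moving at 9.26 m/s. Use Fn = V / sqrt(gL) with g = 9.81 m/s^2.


Formula: Fn = V / sqrt(g * L)
Step 1 — g * L = 9.81 * 281.8 = 2764.458
Step 2 — sqrt(g * L) = sqrt(2764.458) = 52.578113
Step 3 — Fn = 9.26 / 52.578113 ≈ 0.17612 (5 s.f.)

0.17612


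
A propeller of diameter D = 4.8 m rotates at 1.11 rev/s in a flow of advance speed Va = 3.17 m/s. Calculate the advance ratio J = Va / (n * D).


Formula: J = Va / (n * D)
Step 1 — n * D = 1.11 * 4.8 = 5.328
Step 2 — J = 3.17 / 5.328 ≈ 0.59497 (5 s.f.)

0.59497


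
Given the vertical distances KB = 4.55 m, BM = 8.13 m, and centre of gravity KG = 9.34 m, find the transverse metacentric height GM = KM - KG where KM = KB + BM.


Formula: GM = KB + BM - KG
Step 1 — KM = KB + BM = 4.55 + 8.13 = 12.68 m
Step 2 — GM = KM - KG = 12.68 - 9.34 = 3.34 m

3.34 m


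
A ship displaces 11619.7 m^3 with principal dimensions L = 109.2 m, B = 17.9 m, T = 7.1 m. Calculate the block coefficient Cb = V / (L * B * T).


Formula: Cb = V / (L * B * T)
Step 1 — L * B * T = 109.2 * 17.9 * 7.1 = 13878.228 m^3
Step 2 — Cb = 11619.7 / 13878.228 ≈ 0.83726 (5 s.f.)

0.83726


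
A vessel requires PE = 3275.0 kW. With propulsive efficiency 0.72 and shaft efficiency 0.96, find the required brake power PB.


Formula: PB = PE / (eta_D * eta_S)
Step 1 — combined efficiency = eta_D * eta_S = 0.72 * 0.96 = 0.6912
Step 2 — PB = 3275.0 / 0.6912 ≈ 4738.1 kW (5 s.f.)

4738.1 kW


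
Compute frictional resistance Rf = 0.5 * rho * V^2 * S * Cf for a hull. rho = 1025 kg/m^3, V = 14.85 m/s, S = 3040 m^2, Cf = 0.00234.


Formula: Rf = 0.5 * rho * V^2 * S * Cf
Step 1 — V^2 = 14.85^2 = 220.5225
Step 2 — 0.5 * rho * V^2 = 0.5 * 1025 * 220.5225 = 113017.78125
Step 3 — Rf = 113017.78125 * 3040 * 0.00234 ≈ 803960 N (5 s.f.)

803960 N


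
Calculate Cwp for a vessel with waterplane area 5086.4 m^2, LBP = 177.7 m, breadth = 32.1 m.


Formula: Cwp = Aw / (L * B)
Step 1 — L * B = 177.7 * 32.1 = 5704.17 m^2
Step 2 — Cwp = 5086.4 / 5704.17 ≈ 0.89170 (5 s.f.)

0.89170


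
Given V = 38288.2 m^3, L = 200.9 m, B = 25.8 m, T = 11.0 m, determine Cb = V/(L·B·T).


Formula: Cb = V / (L * B * T)
Step 1 — L * B * T = 200.9 * 25.8 * 11.0 = 57015.42 m^3
Step 2 — Cb = 38288.2 / 57015.42 ≈ 0.67154 (5 s.f.)

0.67154


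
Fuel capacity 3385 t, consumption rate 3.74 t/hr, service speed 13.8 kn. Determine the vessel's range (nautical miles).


Formula: endurance = fuel / rate; range = endurance * speed
Step 1 — endurance = 3385 / 3.74 = 905.0802 hours
Step 2 — range = 905.0802 * 13.8 ≈ 12490 nautical miles (5 s.f.)

12490 NM


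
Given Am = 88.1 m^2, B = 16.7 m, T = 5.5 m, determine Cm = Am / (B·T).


Formula: Cm = Am / (B * T)
Step 1 — B * T = 16.7 * 5.5 = 91.85 m^2
Step 2 — Cm = 88.1 / 91.85 ≈ 0.95917 (5 s.f.)

0.95917


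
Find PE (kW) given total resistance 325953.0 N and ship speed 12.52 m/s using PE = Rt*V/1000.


Formula: PE = Rt * V / 1000 (kW)
Step 1 — PE (W) = 325953.0 * 12.52 = 4080931.56 W
Step 2 — PE (kW) = 4080931.56 / 1000 ≈ 4080.9 kW (5 s.f.)

4080.9 kW


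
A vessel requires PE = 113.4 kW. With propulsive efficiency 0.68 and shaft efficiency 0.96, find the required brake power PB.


Formula: PB = PE / (eta_D * eta_S)
Step 1 — combined efficiency = eta_D * eta_S = 0.68 * 0.96 = 0.6528
Step 2 — PB = 113.4 / 0.6528 ≈ 173.71 kW (5 s.f.)

173.71 kW


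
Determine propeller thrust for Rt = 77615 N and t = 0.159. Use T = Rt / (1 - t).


Formula: T = Rt / (1 - t)
Step 1 — (1 - t) = 1 - 0.159 = 0.841
Step 2 — T = 77615 / 0.841 ≈ 92289 N (5 s.f.)

92289 N


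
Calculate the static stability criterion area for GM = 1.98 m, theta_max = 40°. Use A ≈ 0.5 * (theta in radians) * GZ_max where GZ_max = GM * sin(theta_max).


Formula: GZ_max = GM * sin(theta); Area = 0.5 * theta_rad * GZ_max
Step 1 — GZ_max = 1.98 * sin(40°) = 1.98 * 0.642788 = 1.27272 m
Step 2 — theta_rad = 40 * pi/180 = 0.698132 rad
Step 3 — Area = 0.5 * 0.698132 * 1.27272 ≈ 0.44426 m·rad (5 s.f.)

0.44426 m·rad


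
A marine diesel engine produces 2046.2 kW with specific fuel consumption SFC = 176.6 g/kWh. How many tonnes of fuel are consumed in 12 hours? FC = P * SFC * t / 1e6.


Formula: FC (tonnes) = P * SFC * t / 1,000,000
Step 1 — P * SFC * t = 2046.2 * 176.6 * 12 = 4336307.04 g
Step 2 — FC (tonnes) = 4336307.04 / 1,000,000 ≈ 4.3363 tonnes (5 s.f.)

4.3363 tonnes


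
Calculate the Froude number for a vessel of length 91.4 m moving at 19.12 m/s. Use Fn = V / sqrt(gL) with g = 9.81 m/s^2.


Formula: Fn = V / sqrt(g * L)
Step 1 — g * L = 9.81 * 91.4 = 896.634
Step 2 — sqrt(g * L) = sqrt(896.634) = 29.943847
Step 3 — Fn = 19.12 / 29.943847 ≈ 0.63853 (5 s.f.)

0.63853


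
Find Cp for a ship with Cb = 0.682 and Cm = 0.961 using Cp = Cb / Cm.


Formula: Cp = Cb / Cm
Substituting: Cp = 0.682 / 0.961
Result: Cp ≈ 0.70968 (5 s.f.)

0.70968


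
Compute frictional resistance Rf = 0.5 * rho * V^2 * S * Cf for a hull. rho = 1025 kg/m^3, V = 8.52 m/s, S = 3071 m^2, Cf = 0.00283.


Formula: Rf = 0.5 * rho * V^2 * S * Cf
Step 1 — V^2 = 8.52^2 = 72.5904
Step 2 — 0.5 * rho * V^2 = 0.5 * 1025 * 72.5904 = 37202.58
Step 3 — Rf = 37202.58 * 3071 * 0.00283 ≈ 323330 N (5 s.f.)

323330 N


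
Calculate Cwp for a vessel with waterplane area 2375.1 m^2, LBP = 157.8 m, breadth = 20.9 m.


Formula: Cwp = Aw / (L * B)
Step 1 — L * B = 157.8 * 20.9 = 3298.02 m^2
Step 2 — Cwp = 2375.1 / 3298.02 ≈ 0.72016 (5 s.f.)

0.72016


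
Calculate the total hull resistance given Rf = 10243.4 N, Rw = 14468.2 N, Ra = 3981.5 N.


Formula: Rt = Rf + Rw + Ra
Substituting: Rt = 10243.4 + 14468.2 + 3981.5
Result: Rt = 28693.1 N

28693.1 N


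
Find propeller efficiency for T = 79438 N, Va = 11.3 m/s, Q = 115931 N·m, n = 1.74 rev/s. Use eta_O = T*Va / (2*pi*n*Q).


Formula: eta = T * Va / (2 * pi * n * Q)
Step 1 — numerator = T * Va = 79438 * 11.3 = 897649.4
Step 2 — 2 * pi * n = 2 * pi * 1.74 = 10.932742
Step 3 — denominator = 10.932742 * 115931 = 1267443.71
Step 4 — eta = 897649.4 / 1267443.71 ≈ 0.70824 (5 s.f.)

0.70824


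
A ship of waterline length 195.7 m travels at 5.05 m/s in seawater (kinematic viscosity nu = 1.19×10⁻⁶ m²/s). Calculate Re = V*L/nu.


Formula: Re = V * L / nu
Step 1 — V * L = 5.05 * 195.7 = 988.285 m^2/s
Step 2 — Re = 988.285 / 1.19e-6 = 8.30e+08

8.30e+08


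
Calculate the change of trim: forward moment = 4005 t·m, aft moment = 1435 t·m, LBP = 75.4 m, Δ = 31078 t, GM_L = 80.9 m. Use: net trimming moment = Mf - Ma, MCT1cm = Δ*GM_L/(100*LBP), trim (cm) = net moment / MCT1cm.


Formula: net trimming moment = Mf - Ma; MCT1cm = Δ*GM_L/(100*LBP); trim = net moment / MCT1cm
Step 1 — net trimming moment = 4005 - 1435 = 2570 t·m
Step 2 — MCT1cm = 31078 * 80.9 / (100 * 75.4) = 333.4496 t·m/cm
Step 3 — trim = 2570 / 333.4496 ≈ 7.7073 cm (5 s.f.)

7.7073 cm


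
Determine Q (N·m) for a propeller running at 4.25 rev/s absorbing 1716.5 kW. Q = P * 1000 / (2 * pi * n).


Formula: Q = P_W / (2 * pi * n)
Step 1 — P_W = 1716.5 kW * 1000 = 1716500.0 W
Step 2 — 2 * pi * n = 2 * pi * 4.25 = 26.703538
Step 3 — Q = 1716500.0 / 26.703538 ≈ 64280 N·m (5 s.f.)

64280 N·m


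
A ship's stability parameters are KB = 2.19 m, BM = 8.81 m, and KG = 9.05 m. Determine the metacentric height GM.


Formula: GM = KB + BM - KG
Step 1 — KM = KB + BM = 2.19 + 8.81 = 11.0 m
Step 2 — GM = KM - KG = 11.0 - 9.05 = 1.95 m

1.95 m


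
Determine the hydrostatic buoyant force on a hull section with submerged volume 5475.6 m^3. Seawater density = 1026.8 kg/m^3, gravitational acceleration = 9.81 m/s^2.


Formula: Fb = rho * g * V
Substituting: Fb = 1026.8 * 9.81 * 5475.6
Intermediate: 1026.8 * 9.81 = 10072.908
Result: Fb = 10072.908 * 5475.6 ≈ 55155000 N (5 s.f.)

55155000 N


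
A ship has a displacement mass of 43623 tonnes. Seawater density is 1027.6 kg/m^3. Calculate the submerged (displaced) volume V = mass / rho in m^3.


Formula: V = mass / rho
Step 1 — convert tonnes to kg: 43623 t * 1000 = 43623000 kg
Step 2 — V = 43623000 / 1027.6 ≈ 42451 m^3 (5 s.f.)

42451 m^3


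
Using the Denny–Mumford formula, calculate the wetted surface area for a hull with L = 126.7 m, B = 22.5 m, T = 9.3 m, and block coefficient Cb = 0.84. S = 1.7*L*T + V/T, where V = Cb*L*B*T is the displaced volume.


Formula: S = 1.7*L*T + V/T with V = Cb*L*B*T, i.e. S = L * (1.7*T + Cb*B)
Step 1 — 1.7*T = 1.7 * 9.3 = 15.81 m
Step 2 — Cb*B = 0.84 * 22.5 = 18.9 m
Step 3 — 1.7*T + Cb*B = 15.81 + 18.9 = 34.71 m
Step 4 — S = 126.7 * 34.71 ≈ 4397.8 m^2 (5 s.f.)

4397.8 m^2


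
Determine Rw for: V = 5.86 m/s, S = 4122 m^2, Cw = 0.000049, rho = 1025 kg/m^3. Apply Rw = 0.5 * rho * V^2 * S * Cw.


Formula: Rw = 0.5 * rho * V^2 * S * Cw
Step 1 — V^2 = 5.86^2 = 34.3396
Step 2 — 0.5 * rho * V^2 = 0.5 * 1025 * 34.3396 = 17599.045
Step 3 — Rw = 17599.045 * 4122 * 0.000049 ≈ 3554.6 N (5 s.f.)

3554.6 N


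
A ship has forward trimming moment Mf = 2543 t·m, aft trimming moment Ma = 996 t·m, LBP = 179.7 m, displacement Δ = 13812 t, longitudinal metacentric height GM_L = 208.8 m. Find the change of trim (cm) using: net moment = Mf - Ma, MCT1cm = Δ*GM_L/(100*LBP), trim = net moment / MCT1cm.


Formula: net trimming moment = Mf - Ma; MCT1cm = Δ*GM_L/(100*LBP); trim = net moment / MCT1cm
Step 1 — net trimming moment = 2543 - 996 = 1547 t·m
Step 2 — MCT1cm = 13812 * 208.8 / (100 * 179.7) = 160.4867 t·m/cm
Step 3 — trim = 1547 / 160.4867 ≈ 9.6394 cm (5 s.f.)

9.6394 cm


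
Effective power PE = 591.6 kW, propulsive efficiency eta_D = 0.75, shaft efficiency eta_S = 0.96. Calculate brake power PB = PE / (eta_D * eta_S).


Formula: PB = PE / (eta_D * eta_S)
Step 1 — combined efficiency = eta_D * eta_S = 0.75 * 0.96 = 0.72
Step 2 — PB = 591.6 / 0.72 ≈ 821.67 kW (5 s.f.)

821.67 kW


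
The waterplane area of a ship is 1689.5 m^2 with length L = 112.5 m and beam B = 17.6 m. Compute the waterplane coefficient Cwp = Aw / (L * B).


Formula: Cwp = Aw / (L * B)
Step 1 — L * B = 112.5 * 17.6 = 1980.0 m^2
Step 2 — Cwp = 1689.5 / 1980.0 ≈ 0.85328 (5 s.f.)

0.85328


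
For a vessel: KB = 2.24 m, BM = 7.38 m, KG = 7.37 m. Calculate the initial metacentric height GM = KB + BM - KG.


Formula: GM = KB + BM - KG
Step 1 — KM = KB + BM = 2.24 + 7.38 = 9.62 m
Step 2 — GM = KM - KG = 9.62 - 7.37 = 2.25 m

2.25 m


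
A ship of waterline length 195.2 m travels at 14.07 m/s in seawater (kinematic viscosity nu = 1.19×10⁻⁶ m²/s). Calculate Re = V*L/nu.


Formula: Re = V * L / nu
Step 1 — V * L = 14.07 * 195.2 = 2746.464 m^2/s
Step 2 — Re = 2746.464 / 1.19e-6 = 2.31e+09

2.31e+09


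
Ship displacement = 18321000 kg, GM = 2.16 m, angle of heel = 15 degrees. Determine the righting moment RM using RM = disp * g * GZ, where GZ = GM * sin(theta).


Formula: GZ = GM * sin(theta); RM = disp * g * GZ
Step 1 — GZ = 2.16 * sin(15°) = 2.16 * 0.258819 = 0.559049 m
Step 2 — RM = 18321000 * 9.81 * 0.559049 ≈ 100480000 N·m (5 s.f.)

100480000 N·m


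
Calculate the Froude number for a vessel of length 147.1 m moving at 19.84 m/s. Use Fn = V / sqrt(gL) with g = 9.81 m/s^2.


Formula: Fn = V / sqrt(g * L)
Step 1 — g * L = 9.81 * 147.1 = 1443.051
Step 2 — sqrt(g * L) = sqrt(1443.051) = 37.987511
Step 3 — Fn = 19.84 / 37.987511 ≈ 0.52228 (5 s.f.)

0.52228


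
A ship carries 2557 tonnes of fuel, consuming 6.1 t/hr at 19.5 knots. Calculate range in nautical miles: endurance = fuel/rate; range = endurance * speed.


Formula: endurance = fuel / rate; range = endurance * speed
Step 1 — endurance = 2557 / 6.1 = 419.1803 hours
Step 2 — range = 419.1803 * 19.5 ≈ 8174.0 nautical miles (5 s.f.)

8174.0 NM


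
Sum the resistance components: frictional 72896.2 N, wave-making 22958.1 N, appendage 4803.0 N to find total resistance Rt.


Formula: Rt = Rf + Rw + Ra
Substituting: Rt = 72896.2 + 22958.1 + 4803.0
Result: Rt = 100657.3 N

100657.3 N


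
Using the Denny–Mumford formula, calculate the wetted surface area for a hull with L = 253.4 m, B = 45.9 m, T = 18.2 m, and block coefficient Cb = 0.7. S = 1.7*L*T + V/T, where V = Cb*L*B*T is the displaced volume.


Formula: S = 1.7*L*T + V/T with V = Cb*L*B*T, i.e. S = L * (1.7*T + Cb*B)
Step 1 — 1.7*T = 1.7 * 18.2 = 30.94 m
Step 2 — Cb*B = 0.7 * 45.9 = 32.13 m
Step 3 — 1.7*T + Cb*B = 30.94 + 32.13 = 63.07 m
Step 4 — S = 253.4 * 63.07 ≈ 15982 m^2 (5 s.f.)

15982 m^2


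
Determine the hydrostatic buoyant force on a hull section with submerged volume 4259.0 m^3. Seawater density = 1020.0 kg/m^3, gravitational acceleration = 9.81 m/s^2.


Formula: Fb = rho * g * V
Substituting: Fb = 1020.0 * 9.81 * 4259.0
Intermediate: 1020.0 * 9.81 = 10006.2
Result: Fb = 10006.2 * 4259.0 ≈ 42616000 N (5 s.f.)

42616000 N


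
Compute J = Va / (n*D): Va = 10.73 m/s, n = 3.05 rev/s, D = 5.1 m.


Formula: J = Va / (n * D)
Step 1 — n * D = 3.05 * 5.1 = 15.555
Step 2 — J = 10.73 / 15.555 ≈ 0.68981 (5 s.f.)

0.68981


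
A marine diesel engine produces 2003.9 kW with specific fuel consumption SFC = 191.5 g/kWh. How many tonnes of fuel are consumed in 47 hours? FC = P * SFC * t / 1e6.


Formula: FC (tonnes) = P * SFC * t / 1,000,000
Step 1 — P * SFC * t = 2003.9 * 191.5 * 47 = 18036101.95 g
Step 2 — FC (tonnes) = 18036101.95 / 1,000,000 ≈ 18.036 tonnes (5 s.f.)

18.036 tonnes


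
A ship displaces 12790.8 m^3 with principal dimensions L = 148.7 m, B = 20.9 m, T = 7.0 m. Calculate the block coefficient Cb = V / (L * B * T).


Formula: Cb = V / (L * B * T)
Step 1 — L * B * T = 148.7 * 20.9 * 7.0 = 21754.81 m^3
Step 2 — Cb = 12790.8 / 21754.81 ≈ 0.58795 (5 s.f.)

0.58795


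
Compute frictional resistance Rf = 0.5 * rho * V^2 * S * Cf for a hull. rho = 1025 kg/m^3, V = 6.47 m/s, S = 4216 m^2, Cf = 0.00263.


Formula: Rf = 0.5 * rho * V^2 * S * Cf
Step 1 — V^2 = 6.47^2 = 41.8609
Step 2 — 0.5 * rho * V^2 = 0.5 * 1025 * 41.8609 = 21453.71125
Step 3 — Rf = 21453.71125 * 4216 * 0.00263 ≈ 237880 N (5 s.f.)

237880 N


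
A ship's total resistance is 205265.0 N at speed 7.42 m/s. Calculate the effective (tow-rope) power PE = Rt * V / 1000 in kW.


Formula: PE = Rt * V / 1000 (kW)
Step 1 — PE (W) = 205265.0 * 7.42 = 1523066.3 W
Step 2 — PE (kW) = 1523066.3 / 1000 ≈ 1523.1 kW (5 s.f.)

1523.1 kW


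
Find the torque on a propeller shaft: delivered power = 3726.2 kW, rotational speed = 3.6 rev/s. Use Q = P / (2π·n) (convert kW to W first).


Formula: Q = P_W / (2 * pi * n)
Step 1 — P_W = 3726.2 kW * 1000 = 3726200.0 W
Step 2 — 2 * pi * n = 2 * pi * 3.6 = 22.619467
Step 3 — Q = 3726200.0 / 22.619467 ≈ 164730 N·m (5 s.f.)

164730 N·m


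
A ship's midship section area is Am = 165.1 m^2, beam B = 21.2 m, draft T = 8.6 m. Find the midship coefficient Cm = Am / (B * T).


Formula: Cm = Am / (B * T)
Step 1 — B * T = 21.2 * 8.6 = 182.32 m^2
Step 2 — Cm = 165.1 / 182.32 ≈ 0.90555 (5 s.f.)

0.90555


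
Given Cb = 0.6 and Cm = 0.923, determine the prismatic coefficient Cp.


Formula: Cp = Cb / Cm
Substituting: Cp = 0.6 / 0.923
Result: Cp ≈ 0.65005 (5 s.f.)

0.65005


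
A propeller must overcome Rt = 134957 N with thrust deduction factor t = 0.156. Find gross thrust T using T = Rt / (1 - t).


Formula: T = Rt / (1 - t)
Step 1 — (1 - t) = 1 - 0.156 = 0.844
Step 2 — T = 134957 / 0.844 ≈ 159900 N (5 s.f.)

159900 N


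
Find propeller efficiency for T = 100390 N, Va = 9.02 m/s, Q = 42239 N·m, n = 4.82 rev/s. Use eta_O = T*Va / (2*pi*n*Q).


Formula: eta = T * Va / (2 * pi * n * Q)
Step 1 — numerator = T * Va = 100390 * 9.02 = 905517.8
Step 2 — 2 * pi * n = 2 * pi * 4.82 = 30.284953
Step 3 — denominator = 30.284953 * 42239 = 1279206.13
Step 4 — eta = 905517.8 / 1279206.13 ≈ 0.70787 (5 s.f.)

0.70787


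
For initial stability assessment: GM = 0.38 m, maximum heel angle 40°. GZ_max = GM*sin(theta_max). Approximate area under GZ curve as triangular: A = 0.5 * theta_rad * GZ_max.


Formula: GZ_max = GM * sin(theta); Area = 0.5 * theta_rad * GZ_max
Step 1 — GZ_max = 0.38 * sin(40°) = 0.38 * 0.642788 = 0.244259 m
Step 2 — theta_rad = 40 * pi/180 = 0.698132 rad
Step 3 — Area = 0.5 * 0.698132 * 0.244259 ≈ 0.085263 m·rad (5 s.f.)

0.085263 m·rad


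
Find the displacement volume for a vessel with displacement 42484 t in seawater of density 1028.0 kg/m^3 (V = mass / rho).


Formula: V = mass / rho
Step 1 — convert tonnes to kg: 42484 t * 1000 = 42484000 kg
Step 2 — V = 42484000 / 1028.0 ≈ 41327 m^3 (5 s.f.)

41327 m^3


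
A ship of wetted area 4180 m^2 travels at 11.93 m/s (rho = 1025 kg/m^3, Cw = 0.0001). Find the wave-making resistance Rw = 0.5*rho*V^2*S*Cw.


Formula: Rw = 0.5 * rho * V^2 * S * Cw
Step 1 — V^2 = 11.93^2 = 142.3249
Step 2 — 0.5 * rho * V^2 = 0.5 * 1025 * 142.3249 = 72941.51125
Step 3 — Rw = 72941.51125 * 4180 * 0.0001 ≈ 30490 N (5 s.f.)

30490 N


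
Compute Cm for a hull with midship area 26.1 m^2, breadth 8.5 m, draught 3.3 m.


Formula: Cm = Am / (B * T)
Step 1 — B * T = 8.5 * 3.3 = 28.05 m^2
Step 2 — Cm = 26.1 / 28.05 ≈ 0.93048 (5 s.f.)

0.93048


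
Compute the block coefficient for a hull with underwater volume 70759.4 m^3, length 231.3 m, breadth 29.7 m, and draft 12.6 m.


Formula: Cb = V / (L * B * T)
Step 1 — L * B * T = 231.3 * 29.7 * 12.6 = 86557.086 m^3
Step 2 — Cb = 70759.4 / 86557.086 ≈ 0.81749 (5 s.f.)

0.81749


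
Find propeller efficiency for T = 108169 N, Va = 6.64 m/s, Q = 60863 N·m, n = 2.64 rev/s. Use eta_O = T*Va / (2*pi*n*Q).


Formula: eta = T * Va / (2 * pi * n * Q)
Step 1 — numerator = T * Va = 108169 * 6.64 = 718242.16
Step 2 — 2 * pi * n = 2 * pi * 2.64 = 16.587609
Step 3 — denominator = 16.587609 * 60863 = 1009571.65
Step 4 — eta = 718242.16 / 1009571.65 ≈ 0.71143 (5 s.f.)

0.71143


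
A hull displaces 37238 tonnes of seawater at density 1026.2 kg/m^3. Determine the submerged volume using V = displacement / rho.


Formula: V = mass / rho
Step 1 — convert tonnes to kg: 37238 t * 1000 = 37238000 kg
Step 2 — V = 37238000 / 1026.2 ≈ 36287 m^3 (5 s.f.)

36287 m^3


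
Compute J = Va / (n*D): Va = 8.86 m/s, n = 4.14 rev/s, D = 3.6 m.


Formula: J = Va / (n * D)
Step 1 — n * D = 4.14 * 3.6 = 14.904
Step 2 — J = 8.86 / 14.904 ≈ 0.59447 (5 s.f.)

0.59447


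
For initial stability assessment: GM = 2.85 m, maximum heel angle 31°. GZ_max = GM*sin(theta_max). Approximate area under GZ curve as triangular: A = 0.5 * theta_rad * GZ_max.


Formula: GZ_max = GM * sin(theta); Area = 0.5 * theta_rad * GZ_max
Step 1 — GZ_max = 2.85 * sin(31°) = 2.85 * 0.515038 = 1.467858 m
Step 2 — theta_rad = 31 * pi/180 = 0.541052 rad
Step 3 — Area = 0.5 * 0.541052 * 1.467858 ≈ 0.39709 m·rad (5 s.f.)

0.39709 m·rad
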